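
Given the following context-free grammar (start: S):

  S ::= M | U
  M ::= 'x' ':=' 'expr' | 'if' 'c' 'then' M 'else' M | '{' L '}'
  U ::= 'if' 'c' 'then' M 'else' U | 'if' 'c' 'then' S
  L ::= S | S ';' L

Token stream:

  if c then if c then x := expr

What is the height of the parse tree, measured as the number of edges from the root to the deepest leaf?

6

[S [U if c then [S [U if c then [S [M x := expr]]]]]]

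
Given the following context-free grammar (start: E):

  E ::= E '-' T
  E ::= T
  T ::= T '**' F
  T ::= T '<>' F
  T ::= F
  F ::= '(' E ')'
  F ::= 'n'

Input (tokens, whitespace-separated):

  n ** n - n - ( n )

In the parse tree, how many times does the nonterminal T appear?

5

[E [E [E [T [T [F n]] ** [F n]]] - [T [F n]]] - [T [F ( [E [T [F n]]] )]]]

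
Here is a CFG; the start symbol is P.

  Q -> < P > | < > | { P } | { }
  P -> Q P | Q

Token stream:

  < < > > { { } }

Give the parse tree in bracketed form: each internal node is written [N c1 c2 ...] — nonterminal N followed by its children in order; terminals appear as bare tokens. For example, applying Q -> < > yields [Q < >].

P
Q P
< P > P
< Q > P
< < > > P
< < > > Q
< < > > { P }
< < > > { Q }
< < > > { { } }

[P [Q < [P [Q < >]] >] [P [Q { [P [Q { }]] }]]]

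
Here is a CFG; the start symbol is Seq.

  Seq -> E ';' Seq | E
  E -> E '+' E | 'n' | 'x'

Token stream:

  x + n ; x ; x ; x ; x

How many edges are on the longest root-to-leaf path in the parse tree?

6

[Seq [E [E x] + [E n]] ; [Seq [E x] ; [Seq [E x] ; [Seq [E x] ; [Seq [E x]]]]]]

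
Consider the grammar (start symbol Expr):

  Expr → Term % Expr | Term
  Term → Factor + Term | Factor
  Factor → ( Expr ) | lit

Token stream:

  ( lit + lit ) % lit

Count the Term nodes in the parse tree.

[Expr [Term [Factor ( [Expr [Term [Factor lit] + [Term [Factor lit]]]] )]] % [Expr [Term [Factor lit]]]]

4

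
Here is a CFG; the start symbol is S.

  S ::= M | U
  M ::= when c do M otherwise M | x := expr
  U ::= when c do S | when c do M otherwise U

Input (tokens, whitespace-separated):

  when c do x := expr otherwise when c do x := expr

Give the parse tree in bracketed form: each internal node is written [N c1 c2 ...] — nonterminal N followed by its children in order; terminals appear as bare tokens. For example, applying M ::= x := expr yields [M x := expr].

[S [U when c do [M x := expr] otherwise [U when c do [S [M x := expr]]]]]

S
U
when c do M otherwise U
when c do x := expr otherwise U
when c do x := expr otherwise when c do S
when c do x := expr otherwise when c do M
when c do x := expr otherwise when c do x := expr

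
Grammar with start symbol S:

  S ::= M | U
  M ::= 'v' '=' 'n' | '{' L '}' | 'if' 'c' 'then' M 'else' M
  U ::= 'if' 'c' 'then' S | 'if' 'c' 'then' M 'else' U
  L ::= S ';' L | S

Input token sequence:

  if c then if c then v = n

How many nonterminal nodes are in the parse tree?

[S [U if c then [S [U if c then [S [M v = n]]]]]]

6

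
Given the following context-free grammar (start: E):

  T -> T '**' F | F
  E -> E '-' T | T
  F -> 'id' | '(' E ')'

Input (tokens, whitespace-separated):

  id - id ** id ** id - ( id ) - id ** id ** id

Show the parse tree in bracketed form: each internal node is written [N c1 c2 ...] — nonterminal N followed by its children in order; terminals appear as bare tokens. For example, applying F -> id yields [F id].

[E [E [E [E [T [F id]]] - [T [T [T [F id]] ** [F id]] ** [F id]]] - [T [F ( [E [T [F id]]] )]]] - [T [T [T [F id]] ** [F id]] ** [F id]]]

E
E - T
E - T - T
E - T - T - T
T - T - T - T
F - T - T - T
id - T - T - T
id - T ** F - T - T
id - T ** F ** F - T - T
id - F ** F ** F - T - T
id - id ** F ** F - T - T
id - id ** id ** F - T - T
id - id ** id ** id - T - T
id - id ** id ** id - F - T
id - id ** id ** id - ( E ) - T
id - id ** id ** id - ( T ) - T
id - id ** id ** id - ( F ) - T
id - id ** id ** id - ( id ) - T
id - id ** id ** id - ( id ) - T ** F
id - id ** id ** id - ( id ) - T ** F ** F
id - id ** id ** id - ( id ) - F ** F ** F
id - id ** id ** id - ( id ) - id ** F ** F
id - id ** id ** id - ( id ) - id ** id ** F
id - id ** id ** id - ( id ) - id ** id ** id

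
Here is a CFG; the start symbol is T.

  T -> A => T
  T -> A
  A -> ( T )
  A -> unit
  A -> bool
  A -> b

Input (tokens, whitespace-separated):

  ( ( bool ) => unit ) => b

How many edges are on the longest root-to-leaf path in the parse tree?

6

[T [A ( [T [A ( [T [A bool]] )] => [T [A unit]]] )] => [T [A b]]]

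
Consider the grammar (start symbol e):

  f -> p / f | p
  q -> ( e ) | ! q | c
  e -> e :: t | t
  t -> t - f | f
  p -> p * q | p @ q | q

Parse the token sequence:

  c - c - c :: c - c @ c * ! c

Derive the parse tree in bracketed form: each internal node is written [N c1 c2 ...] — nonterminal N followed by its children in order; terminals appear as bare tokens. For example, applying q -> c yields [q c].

[e [e [t [t [t [f [p [q c]]]] - [f [p [q c]]]] - [f [p [q c]]]]] :: [t [t [f [p [q c]]]] - [f [p [p [p [q c]] @ [q c]] * [q ! [q c]]]]]]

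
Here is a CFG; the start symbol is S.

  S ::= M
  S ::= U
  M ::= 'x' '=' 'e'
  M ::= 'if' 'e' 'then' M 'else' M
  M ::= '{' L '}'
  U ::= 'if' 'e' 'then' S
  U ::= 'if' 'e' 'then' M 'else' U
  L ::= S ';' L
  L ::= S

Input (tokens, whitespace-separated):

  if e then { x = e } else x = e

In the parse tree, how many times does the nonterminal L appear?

[S [M if e then [M { [L [S [M x = e]]] }] else [M x = e]]]

1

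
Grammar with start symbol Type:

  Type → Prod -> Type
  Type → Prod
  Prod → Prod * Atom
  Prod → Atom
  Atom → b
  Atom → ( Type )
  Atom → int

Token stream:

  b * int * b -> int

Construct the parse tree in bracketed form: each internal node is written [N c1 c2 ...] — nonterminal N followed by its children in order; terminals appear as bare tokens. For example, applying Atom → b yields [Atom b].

[Type [Prod [Prod [Prod [Atom b]] * [Atom int]] * [Atom b]] -> [Type [Prod [Atom int]]]]

Type
Prod -> Type
Prod * Atom -> Type
Prod * Atom * Atom -> Type
Atom * Atom * Atom -> Type
b * Atom * Atom -> Type
b * int * Atom -> Type
b * int * b -> Type
b * int * b -> Prod
b * int * b -> Atom
b * int * b -> int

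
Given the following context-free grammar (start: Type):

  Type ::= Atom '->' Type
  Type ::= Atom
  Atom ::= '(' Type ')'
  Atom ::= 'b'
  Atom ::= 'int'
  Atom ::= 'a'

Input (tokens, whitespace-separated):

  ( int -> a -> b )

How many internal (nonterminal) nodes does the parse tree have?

8

[Type [Atom ( [Type [Atom int] -> [Type [Atom a] -> [Type [Atom b]]]] )]]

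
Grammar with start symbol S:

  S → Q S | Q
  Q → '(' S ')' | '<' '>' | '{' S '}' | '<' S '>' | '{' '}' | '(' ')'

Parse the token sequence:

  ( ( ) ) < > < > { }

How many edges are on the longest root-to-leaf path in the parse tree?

5

[S [Q ( [S [Q ( )]] )] [S [Q < >] [S [Q < >] [S [Q { }]]]]]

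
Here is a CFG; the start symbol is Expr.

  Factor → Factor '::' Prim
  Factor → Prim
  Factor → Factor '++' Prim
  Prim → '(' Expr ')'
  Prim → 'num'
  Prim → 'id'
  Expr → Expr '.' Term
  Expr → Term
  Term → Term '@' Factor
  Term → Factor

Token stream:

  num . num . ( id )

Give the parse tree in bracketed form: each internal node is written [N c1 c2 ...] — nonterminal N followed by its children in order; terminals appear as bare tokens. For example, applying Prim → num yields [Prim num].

Expr
Expr . Term
Expr . Term . Term
Term . Term . Term
Factor . Term . Term
Prim . Term . Term
num . Term . Term
num . Factor . Term
num . Prim . Term
num . num . Term
num . num . Factor
num . num . Prim
num . num . ( Expr )
num . num . ( Term )
num . num . ( Factor )
num . num . ( Prim )
num . num . ( id )

[Expr [Expr [Expr [Term [Factor [Prim num]]]] . [Term [Factor [Prim num]]]] . [Term [Factor [Prim ( [Expr [Term [Factor [Prim id]]]] )]]]]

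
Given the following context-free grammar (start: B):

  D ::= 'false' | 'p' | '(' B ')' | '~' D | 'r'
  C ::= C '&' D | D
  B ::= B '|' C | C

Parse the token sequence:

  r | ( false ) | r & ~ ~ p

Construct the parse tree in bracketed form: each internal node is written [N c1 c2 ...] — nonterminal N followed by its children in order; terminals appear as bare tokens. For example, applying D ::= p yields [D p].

B
B | C
B | C | C
C | C | C
D | C | C
r | C | C
r | D | C
r | ( B ) | C
r | ( C ) | C
r | ( D ) | C
r | ( false ) | C
r | ( false ) | C & D
r | ( false ) | D & D
r | ( false ) | r & D
r | ( false ) | r & ~ D
r | ( false ) | r & ~ ~ D
r | ( false ) | r & ~ ~ p

[B [B [B [C [D r]]] | [C [D ( [B [C [D false]]] )]]] | [C [C [D r]] & [D ~ [D ~ [D p]]]]]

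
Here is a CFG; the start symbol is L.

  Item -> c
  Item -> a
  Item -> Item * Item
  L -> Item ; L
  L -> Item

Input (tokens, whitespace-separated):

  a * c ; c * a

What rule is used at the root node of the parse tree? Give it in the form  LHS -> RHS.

L -> Item ; L

[L [Item [Item a] * [Item c]] ; [L [Item [Item c] * [Item a]]]]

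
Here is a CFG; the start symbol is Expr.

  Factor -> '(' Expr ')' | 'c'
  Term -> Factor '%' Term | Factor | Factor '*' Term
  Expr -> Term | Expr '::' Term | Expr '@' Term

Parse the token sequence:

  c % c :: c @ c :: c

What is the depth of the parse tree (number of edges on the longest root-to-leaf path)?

[Expr [Expr [Expr [Expr [Term [Factor c] % [Term [Factor c]]]] :: [Term [Factor c]]] @ [Term [Factor c]]] :: [Term [Factor c]]]

7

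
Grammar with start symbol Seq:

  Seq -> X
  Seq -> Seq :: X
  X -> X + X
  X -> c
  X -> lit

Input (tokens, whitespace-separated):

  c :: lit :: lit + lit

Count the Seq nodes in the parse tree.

3

[Seq [Seq [Seq [X c]] :: [X lit]] :: [X [X lit] + [X lit]]]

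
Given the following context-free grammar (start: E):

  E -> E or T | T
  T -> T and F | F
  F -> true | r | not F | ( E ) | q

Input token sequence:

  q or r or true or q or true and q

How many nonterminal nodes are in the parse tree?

17

[E [E [E [E [E [T [F q]]] or [T [F r]]] or [T [F true]]] or [T [F q]]] or [T [T [F true]] and [F q]]]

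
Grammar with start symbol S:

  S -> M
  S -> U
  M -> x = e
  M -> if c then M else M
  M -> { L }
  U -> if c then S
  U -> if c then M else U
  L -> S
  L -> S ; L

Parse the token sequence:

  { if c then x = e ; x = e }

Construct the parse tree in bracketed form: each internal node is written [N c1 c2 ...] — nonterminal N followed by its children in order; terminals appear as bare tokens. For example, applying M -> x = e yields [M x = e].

[S [M { [L [S [U if c then [S [M x = e]]]] ; [L [S [M x = e]]]] }]]

S
M
{ L }
{ S ; L }
{ U ; L }
{ if c then S ; L }
{ if c then M ; L }
{ if c then x = e ; L }
{ if c then x = e ; S }
{ if c then x = e ; M }
{ if c then x = e ; x = e }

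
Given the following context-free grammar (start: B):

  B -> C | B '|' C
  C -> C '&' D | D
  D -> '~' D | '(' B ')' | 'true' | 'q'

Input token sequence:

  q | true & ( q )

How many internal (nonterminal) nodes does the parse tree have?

[B [B [C [D q]]] | [C [C [D true]] & [D ( [B [C [D q]]] )]]]

11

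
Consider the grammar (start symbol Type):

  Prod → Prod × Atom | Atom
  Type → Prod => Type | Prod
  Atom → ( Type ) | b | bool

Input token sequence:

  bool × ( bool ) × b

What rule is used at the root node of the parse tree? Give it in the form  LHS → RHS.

[Type [Prod [Prod [Prod [Atom bool]] × [Atom ( [Type [Prod [Atom bool]]] )]] × [Atom b]]]

Type → Prod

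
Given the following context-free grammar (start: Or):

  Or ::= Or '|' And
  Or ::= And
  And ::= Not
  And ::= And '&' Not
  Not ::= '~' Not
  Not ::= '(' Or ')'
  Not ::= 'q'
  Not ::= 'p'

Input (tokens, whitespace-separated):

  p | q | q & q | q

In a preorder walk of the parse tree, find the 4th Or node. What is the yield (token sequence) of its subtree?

[Or [Or [Or [Or [And [Not p]]] | [And [Not q]]] | [And [And [Not q]] & [Not q]]] | [And [Not q]]]

p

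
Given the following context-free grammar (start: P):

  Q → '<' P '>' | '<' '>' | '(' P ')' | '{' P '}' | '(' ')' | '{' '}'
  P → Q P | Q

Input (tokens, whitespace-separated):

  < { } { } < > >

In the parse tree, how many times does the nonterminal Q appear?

4

[P [Q < [P [Q { }] [P [Q { }] [P [Q < >]]]] >]]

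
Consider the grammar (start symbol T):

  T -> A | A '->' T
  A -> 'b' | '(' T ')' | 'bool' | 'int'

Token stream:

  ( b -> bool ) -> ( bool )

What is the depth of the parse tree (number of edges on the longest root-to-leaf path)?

5

[T [A ( [T [A b] -> [T [A bool]]] )] -> [T [A ( [T [A bool]] )]]]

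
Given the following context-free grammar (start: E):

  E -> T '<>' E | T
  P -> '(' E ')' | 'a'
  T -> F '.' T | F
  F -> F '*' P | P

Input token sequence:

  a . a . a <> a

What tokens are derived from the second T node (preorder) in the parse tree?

a . a

[E [T [F [P a]] . [T [F [P a]] . [T [F [P a]]]]] <> [E [T [F [P a]]]]]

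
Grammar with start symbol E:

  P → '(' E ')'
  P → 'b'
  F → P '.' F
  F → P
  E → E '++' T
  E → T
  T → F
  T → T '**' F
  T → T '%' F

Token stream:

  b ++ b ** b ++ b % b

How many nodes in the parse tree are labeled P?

[E [E [E [T [F [P b]]]] ++ [T [T [F [P b]]] ** [F [P b]]]] ++ [T [T [F [P b]]] % [F [P b]]]]

5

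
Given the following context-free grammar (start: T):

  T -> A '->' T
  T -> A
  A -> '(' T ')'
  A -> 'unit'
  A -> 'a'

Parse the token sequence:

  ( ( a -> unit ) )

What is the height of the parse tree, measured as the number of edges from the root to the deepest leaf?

7

[T [A ( [T [A ( [T [A a] -> [T [A unit]]] )]] )]]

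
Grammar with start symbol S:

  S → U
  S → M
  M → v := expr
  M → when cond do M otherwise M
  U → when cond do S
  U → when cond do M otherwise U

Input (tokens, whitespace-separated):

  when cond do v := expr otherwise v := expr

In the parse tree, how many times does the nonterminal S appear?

1

[S [M when cond do [M v := expr] otherwise [M v := expr]]]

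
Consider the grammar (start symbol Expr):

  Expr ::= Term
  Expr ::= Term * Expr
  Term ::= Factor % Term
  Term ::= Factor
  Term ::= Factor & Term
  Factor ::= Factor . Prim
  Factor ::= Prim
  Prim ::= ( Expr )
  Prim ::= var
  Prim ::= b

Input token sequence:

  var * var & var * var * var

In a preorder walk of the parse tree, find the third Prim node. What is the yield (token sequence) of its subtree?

var

[Expr [Term [Factor [Prim var]]] * [Expr [Term [Factor [Prim var]] & [Term [Factor [Prim var]]]] * [Expr [Term [Factor [Prim var]]] * [Expr [Term [Factor [Prim var]]]]]]]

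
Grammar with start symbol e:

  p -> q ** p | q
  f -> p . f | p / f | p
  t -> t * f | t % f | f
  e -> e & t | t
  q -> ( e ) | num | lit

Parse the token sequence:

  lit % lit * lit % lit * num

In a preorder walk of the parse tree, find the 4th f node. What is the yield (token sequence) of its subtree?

lit

[e [t [t [t [t [t [f [p [q lit]]]] % [f [p [q lit]]]] * [f [p [q lit]]]] % [f [p [q lit]]]] * [f [p [q num]]]]]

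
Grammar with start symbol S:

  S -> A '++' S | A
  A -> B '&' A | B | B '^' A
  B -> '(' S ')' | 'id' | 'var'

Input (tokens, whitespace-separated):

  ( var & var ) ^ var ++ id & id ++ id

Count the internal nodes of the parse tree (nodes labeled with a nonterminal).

[S [A [B ( [S [A [B var] & [A [B var]]]] )] ^ [A [B var]]] ++ [S [A [B id] & [A [B id]]] ++ [S [A [B id]]]]]

18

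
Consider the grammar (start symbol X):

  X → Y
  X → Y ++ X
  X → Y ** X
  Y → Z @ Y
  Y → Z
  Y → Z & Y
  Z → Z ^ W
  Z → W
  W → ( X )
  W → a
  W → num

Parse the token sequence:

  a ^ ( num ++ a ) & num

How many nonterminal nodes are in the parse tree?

17

[X [Y [Z [Z [W a]] ^ [W ( [X [Y [Z [W num]]] ++ [X [Y [Z [W a]]]]] )]] & [Y [Z [W num]]]]]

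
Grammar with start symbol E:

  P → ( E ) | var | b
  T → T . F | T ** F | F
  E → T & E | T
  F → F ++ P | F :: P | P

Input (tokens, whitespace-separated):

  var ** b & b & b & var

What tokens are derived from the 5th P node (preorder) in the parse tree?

[E [T [T [F [P var]]] ** [F [P b]]] & [E [T [F [P b]]] & [E [T [F [P b]]] & [E [T [F [P var]]]]]]]

var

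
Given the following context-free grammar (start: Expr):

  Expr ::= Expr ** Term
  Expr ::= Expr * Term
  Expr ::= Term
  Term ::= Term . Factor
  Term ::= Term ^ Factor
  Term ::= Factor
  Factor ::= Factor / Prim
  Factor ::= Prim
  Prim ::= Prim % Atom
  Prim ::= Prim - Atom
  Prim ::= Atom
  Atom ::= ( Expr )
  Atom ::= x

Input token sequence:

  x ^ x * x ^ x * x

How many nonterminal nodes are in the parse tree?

23

[Expr [Expr [Expr [Term [Term [Factor [Prim [Atom x]]]] ^ [Factor [Prim [Atom x]]]]] * [Term [Term [Factor [Prim [Atom x]]]] ^ [Factor [Prim [Atom x]]]]] * [Term [Factor [Prim [Atom x]]]]]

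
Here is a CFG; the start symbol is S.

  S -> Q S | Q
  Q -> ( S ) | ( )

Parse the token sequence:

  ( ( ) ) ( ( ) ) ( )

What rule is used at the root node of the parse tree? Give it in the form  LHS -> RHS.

[S [Q ( [S [Q ( )]] )] [S [Q ( [S [Q ( )]] )] [S [Q ( )]]]]

S -> Q S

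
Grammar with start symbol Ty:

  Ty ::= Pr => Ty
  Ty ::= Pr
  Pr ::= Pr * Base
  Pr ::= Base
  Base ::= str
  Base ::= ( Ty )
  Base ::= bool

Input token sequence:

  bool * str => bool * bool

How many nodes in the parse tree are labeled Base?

[Ty [Pr [Pr [Base bool]] * [Base str]] => [Ty [Pr [Pr [Base bool]] * [Base bool]]]]

4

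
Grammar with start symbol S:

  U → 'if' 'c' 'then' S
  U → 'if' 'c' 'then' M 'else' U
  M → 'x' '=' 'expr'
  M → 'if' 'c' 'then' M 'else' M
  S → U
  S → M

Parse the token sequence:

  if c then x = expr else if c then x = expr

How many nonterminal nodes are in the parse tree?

[S [U if c then [M x = expr] else [U if c then [S [M x = expr]]]]]

6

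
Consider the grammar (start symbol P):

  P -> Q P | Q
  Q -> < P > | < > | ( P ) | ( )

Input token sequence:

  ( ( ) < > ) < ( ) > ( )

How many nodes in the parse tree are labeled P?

[P [Q ( [P [Q ( )] [P [Q < >]]] )] [P [Q < [P [Q ( )]] >] [P [Q ( )]]]]

6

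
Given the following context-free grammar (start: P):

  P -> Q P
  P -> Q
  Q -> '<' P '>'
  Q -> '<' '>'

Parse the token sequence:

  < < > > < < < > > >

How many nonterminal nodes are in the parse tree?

10

[P [Q < [P [Q < >]] >] [P [Q < [P [Q < [P [Q < >]] >]] >]]]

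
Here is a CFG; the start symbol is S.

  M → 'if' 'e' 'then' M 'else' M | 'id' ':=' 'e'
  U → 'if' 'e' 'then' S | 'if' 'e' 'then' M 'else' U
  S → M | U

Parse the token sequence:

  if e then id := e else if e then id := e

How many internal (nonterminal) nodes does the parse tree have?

6

[S [U if e then [M id := e] else [U if e then [S [M id := e]]]]]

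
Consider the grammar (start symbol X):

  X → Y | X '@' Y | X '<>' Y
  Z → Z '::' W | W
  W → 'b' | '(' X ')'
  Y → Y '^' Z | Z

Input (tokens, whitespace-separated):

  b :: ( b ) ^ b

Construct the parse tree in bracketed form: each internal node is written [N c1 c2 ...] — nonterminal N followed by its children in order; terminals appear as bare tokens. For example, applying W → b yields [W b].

X
Y
Y ^ Z
Z ^ Z
Z :: W ^ Z
W :: W ^ Z
b :: W ^ Z
b :: ( X ) ^ Z
b :: ( Y ) ^ Z
b :: ( Z ) ^ Z
b :: ( W ) ^ Z
b :: ( b ) ^ Z
b :: ( b ) ^ W
b :: ( b ) ^ b

[X [Y [Y [Z [Z [W b]] :: [W ( [X [Y [Z [W b]]]] )]]] ^ [Z [W b]]]]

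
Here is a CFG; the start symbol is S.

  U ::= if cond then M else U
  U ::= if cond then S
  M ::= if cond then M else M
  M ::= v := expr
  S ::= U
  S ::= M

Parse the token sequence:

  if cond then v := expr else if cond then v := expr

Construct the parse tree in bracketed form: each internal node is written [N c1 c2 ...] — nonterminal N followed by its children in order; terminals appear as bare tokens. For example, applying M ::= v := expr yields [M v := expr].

S
U
if cond then M else U
if cond then v := expr else U
if cond then v := expr else if cond then S
if cond then v := expr else if cond then M
if cond then v := expr else if cond then v := expr

[S [U if cond then [M v := expr] else [U if cond then [S [M v := expr]]]]]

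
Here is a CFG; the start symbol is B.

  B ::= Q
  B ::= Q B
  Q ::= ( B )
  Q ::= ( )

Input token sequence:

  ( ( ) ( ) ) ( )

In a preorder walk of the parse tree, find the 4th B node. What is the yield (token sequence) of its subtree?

( )

[B [Q ( [B [Q ( )] [B [Q ( )]]] )] [B [Q ( )]]]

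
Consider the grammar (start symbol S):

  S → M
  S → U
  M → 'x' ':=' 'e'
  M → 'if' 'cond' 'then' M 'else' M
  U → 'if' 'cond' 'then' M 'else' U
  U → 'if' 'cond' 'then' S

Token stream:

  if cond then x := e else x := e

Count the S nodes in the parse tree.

[S [M if cond then [M x := e] else [M x := e]]]

1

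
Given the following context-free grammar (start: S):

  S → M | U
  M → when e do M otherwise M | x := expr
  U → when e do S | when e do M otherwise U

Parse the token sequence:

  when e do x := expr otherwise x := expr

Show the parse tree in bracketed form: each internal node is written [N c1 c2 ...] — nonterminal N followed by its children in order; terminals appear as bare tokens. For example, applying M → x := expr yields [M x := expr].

[S [M when e do [M x := expr] otherwise [M x := expr]]]

S
M
when e do M otherwise M
when e do x := expr otherwise M
when e do x := expr otherwise x := expr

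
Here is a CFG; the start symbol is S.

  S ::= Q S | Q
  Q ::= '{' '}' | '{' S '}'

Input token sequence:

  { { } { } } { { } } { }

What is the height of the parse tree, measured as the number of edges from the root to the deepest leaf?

5

[S [Q { [S [Q { }] [S [Q { }]]] }] [S [Q { [S [Q { }]] }] [S [Q { }]]]]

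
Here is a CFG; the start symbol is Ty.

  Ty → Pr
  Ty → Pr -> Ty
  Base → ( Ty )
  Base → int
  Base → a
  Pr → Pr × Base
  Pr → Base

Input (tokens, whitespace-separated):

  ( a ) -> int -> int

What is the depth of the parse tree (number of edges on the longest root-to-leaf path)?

6

[Ty [Pr [Base ( [Ty [Pr [Base a]]] )]] -> [Ty [Pr [Base int]] -> [Ty [Pr [Base int]]]]]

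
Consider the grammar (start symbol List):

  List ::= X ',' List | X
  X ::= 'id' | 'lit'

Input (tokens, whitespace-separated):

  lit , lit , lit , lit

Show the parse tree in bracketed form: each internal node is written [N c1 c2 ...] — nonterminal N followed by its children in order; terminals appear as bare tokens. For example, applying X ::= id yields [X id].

[List [X lit] , [List [X lit] , [List [X lit] , [List [X lit]]]]]

List
X , List
lit , List
lit , X , List
lit , lit , List
lit , lit , X , List
lit , lit , lit , List
lit , lit , lit , X
lit , lit , lit , lit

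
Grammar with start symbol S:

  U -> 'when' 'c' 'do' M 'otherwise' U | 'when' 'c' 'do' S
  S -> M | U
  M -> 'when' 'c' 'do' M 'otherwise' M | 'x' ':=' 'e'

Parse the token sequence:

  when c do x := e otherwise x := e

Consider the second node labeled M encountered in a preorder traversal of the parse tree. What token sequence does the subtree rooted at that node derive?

[S [M when c do [M x := e] otherwise [M x := e]]]

x := e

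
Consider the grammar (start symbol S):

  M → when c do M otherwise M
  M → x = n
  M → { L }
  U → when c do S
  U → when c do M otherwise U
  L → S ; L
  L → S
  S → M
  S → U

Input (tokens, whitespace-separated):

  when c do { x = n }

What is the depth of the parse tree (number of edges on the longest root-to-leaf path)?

[S [U when c do [S [M { [L [S [M x = n]]] }]]]]

7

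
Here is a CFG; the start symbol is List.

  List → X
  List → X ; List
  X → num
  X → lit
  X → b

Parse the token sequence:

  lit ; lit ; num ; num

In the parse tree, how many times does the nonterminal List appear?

4

[List [X lit] ; [List [X lit] ; [List [X num] ; [List [X num]]]]]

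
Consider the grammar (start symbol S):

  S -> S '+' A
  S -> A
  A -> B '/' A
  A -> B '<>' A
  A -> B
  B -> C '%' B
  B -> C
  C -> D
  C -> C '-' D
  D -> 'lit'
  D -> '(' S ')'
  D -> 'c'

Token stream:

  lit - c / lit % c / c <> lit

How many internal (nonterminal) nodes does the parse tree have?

22

[S [A [B [C [C [D lit]] - [D c]]] / [A [B [C [D lit]] % [B [C [D c]]]] / [A [B [C [D c]]] <> [A [B [C [D lit]]]]]]]]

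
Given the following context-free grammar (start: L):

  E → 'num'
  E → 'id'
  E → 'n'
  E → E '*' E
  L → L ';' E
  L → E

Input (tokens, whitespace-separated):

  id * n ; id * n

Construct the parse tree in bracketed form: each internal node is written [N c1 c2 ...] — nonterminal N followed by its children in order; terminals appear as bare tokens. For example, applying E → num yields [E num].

L
L ; E
E ; E
E * E ; E
id * E ; E
id * n ; E
id * n ; E * E
id * n ; id * E
id * n ; id * n

[L [L [E [E id] * [E n]]] ; [E [E id] * [E n]]]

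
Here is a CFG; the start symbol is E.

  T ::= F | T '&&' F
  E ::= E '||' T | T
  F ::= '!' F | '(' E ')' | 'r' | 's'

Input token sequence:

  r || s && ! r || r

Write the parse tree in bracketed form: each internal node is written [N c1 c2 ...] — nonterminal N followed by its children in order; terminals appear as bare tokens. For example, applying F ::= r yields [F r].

[E [E [E [T [F r]]] || [T [T [F s]] && [F ! [F r]]]] || [T [F r]]]

E
E || T
E || T || T
T || T || T
F || T || T
r || T || T
r || T && F || T
r || F && F || T
r || s && F || T
r || s && ! F || T
r || s && ! r || T
r || s && ! r || F
r || s && ! r || r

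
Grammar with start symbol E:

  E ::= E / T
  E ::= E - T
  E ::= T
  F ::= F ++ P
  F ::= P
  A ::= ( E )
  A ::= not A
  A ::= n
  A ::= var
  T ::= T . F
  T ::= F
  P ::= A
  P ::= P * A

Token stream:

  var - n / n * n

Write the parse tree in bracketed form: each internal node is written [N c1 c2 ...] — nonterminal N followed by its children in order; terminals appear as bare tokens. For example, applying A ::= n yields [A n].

E
E / T
E - T / T
T - T / T
F - T / T
P - T / T
A - T / T
var - T / T
var - F / T
var - P / T
var - A / T
var - n / T
var - n / F
var - n / P
var - n / P * A
var - n / A * A
var - n / n * A
var - n / n * n

[E [E [E [T [F [P [A var]]]]] - [T [F [P [A n]]]]] / [T [F [P [P [A n]] * [A n]]]]]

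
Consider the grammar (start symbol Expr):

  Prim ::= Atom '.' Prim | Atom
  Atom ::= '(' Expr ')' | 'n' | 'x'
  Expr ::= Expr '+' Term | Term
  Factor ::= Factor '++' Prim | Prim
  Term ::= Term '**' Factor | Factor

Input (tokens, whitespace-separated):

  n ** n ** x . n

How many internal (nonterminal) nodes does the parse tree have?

[Expr [Term [Term [Term [Factor [Prim [Atom n]]]] ** [Factor [Prim [Atom n]]]] ** [Factor [Prim [Atom x] . [Prim [Atom n]]]]]]

15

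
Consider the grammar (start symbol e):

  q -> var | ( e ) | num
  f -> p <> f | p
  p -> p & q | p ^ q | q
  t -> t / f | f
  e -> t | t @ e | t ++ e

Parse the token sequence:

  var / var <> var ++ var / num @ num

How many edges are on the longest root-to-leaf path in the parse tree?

[e [t [t [f [p [q var]]]] / [f [p [q var]] <> [f [p [q var]]]]] ++ [e [t [t [f [p [q var]]]] / [f [p [q num]]]] @ [e [t [f [p [q num]]]]]]]

7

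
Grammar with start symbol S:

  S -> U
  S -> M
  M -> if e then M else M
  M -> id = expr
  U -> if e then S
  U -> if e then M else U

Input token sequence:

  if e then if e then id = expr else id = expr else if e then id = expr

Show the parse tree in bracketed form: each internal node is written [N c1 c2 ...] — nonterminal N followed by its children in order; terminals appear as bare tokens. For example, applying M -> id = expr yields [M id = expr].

[S [U if e then [M if e then [M id = expr] else [M id = expr]] else [U if e then [S [M id = expr]]]]]

S
U
if e then M else U
if e then if e then M else M else U
if e then if e then id = expr else M else U
if e then if e then id = expr else id = expr else U
if e then if e then id = expr else id = expr else if e then S
if e then if e then id = expr else id = expr else if e then M
if e then if e then id = expr else id = expr else if e then id = expr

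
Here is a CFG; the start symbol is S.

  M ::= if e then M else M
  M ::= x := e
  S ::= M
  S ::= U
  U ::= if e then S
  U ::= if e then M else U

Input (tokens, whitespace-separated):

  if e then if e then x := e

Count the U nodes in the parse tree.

[S [U if e then [S [U if e then [S [M x := e]]]]]]

2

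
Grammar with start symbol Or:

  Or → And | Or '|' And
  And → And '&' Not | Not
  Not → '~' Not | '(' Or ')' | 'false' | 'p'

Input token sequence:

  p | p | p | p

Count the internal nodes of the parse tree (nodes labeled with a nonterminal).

[Or [Or [Or [Or [And [Not p]]] | [And [Not p]]] | [And [Not p]]] | [And [Not p]]]

12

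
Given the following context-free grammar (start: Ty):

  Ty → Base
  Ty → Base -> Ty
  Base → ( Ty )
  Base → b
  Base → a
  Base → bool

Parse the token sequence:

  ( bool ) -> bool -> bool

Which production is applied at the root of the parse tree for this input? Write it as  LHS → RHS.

[Ty [Base ( [Ty [Base bool]] )] -> [Ty [Base bool] -> [Ty [Base bool]]]]

Ty → Base -> Ty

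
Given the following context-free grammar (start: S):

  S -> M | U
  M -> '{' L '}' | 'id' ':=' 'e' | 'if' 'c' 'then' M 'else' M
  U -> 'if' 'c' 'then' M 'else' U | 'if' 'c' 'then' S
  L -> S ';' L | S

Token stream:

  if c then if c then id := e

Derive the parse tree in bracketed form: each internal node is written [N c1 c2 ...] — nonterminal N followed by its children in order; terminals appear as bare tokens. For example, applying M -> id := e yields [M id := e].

S
U
if c then S
if c then U
if c then if c then S
if c then if c then M
if c then if c then id := e

[S [U if c then [S [U if c then [S [M id := e]]]]]]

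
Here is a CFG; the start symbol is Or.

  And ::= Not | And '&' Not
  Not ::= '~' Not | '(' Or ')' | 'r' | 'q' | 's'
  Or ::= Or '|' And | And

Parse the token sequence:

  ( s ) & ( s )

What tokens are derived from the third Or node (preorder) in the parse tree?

s

[Or [And [And [Not ( [Or [And [Not s]]] )]] & [Not ( [Or [And [Not s]]] )]]]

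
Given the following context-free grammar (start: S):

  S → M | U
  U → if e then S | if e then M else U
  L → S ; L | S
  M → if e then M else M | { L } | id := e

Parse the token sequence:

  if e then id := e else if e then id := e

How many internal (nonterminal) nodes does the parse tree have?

[S [U if e then [M id := e] else [U if e then [S [M id := e]]]]]

6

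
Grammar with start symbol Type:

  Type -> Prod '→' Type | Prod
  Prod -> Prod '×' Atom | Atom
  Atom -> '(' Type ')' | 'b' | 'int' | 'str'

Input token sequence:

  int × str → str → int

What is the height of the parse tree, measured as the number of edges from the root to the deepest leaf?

5

[Type [Prod [Prod [Atom int]] × [Atom str]] → [Type [Prod [Atom str]] → [Type [Prod [Atom int]]]]]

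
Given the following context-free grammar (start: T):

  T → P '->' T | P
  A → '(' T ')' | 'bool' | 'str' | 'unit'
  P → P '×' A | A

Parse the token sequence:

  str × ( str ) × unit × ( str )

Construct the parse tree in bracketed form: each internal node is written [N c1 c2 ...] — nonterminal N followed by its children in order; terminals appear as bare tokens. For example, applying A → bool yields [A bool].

[T [P [P [P [P [A str]] × [A ( [T [P [A str]]] )]] × [A unit]] × [A ( [T [P [A str]]] )]]]

T
P
P × A
P × A × A
P × A × A × A
A × A × A × A
str × A × A × A
str × ( T ) × A × A
str × ( P ) × A × A
str × ( A ) × A × A
str × ( str ) × A × A
str × ( str ) × unit × A
str × ( str ) × unit × ( T )
str × ( str ) × unit × ( P )
str × ( str ) × unit × ( A )
str × ( str ) × unit × ( str )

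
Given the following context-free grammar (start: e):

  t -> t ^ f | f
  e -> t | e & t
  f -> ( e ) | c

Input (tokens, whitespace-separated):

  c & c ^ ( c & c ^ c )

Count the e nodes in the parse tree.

[e [e [t [f c]]] & [t [t [f c]] ^ [f ( [e [e [t [f c]]] & [t [t [f c]] ^ [f c]]] )]]]

4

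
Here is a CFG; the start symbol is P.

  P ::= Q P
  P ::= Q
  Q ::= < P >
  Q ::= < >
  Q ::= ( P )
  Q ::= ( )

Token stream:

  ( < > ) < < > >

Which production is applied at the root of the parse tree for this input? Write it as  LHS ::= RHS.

P ::= Q P

[P [Q ( [P [Q < >]] )] [P [Q < [P [Q < >]] >]]]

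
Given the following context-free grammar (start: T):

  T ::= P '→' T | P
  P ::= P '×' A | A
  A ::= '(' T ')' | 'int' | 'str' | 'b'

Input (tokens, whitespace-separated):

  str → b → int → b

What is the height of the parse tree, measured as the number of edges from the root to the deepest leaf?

6

[T [P [A str]] → [T [P [A b]] → [T [P [A int]] → [T [P [A b]]]]]]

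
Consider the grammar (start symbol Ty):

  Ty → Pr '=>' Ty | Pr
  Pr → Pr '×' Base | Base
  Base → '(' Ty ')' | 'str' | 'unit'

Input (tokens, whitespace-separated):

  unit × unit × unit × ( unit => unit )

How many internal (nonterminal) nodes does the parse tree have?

15

[Ty [Pr [Pr [Pr [Pr [Base unit]] × [Base unit]] × [Base unit]] × [Base ( [Ty [Pr [Base unit]] => [Ty [Pr [Base unit]]]] )]]]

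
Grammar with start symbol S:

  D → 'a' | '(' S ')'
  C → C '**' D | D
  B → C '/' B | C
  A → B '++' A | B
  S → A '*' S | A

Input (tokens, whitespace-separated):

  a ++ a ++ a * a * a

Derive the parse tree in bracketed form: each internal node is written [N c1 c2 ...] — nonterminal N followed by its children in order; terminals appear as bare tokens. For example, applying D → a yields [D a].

[S [A [B [C [D a]]] ++ [A [B [C [D a]]] ++ [A [B [C [D a]]]]]] * [S [A [B [C [D a]]]] * [S [A [B [C [D a]]]]]]]

S
A * S
B ++ A * S
C ++ A * S
D ++ A * S
a ++ A * S
a ++ B ++ A * S
a ++ C ++ A * S
a ++ D ++ A * S
a ++ a ++ A * S
a ++ a ++ B * S
a ++ a ++ C * S
a ++ a ++ D * S
a ++ a ++ a * S
a ++ a ++ a * A * S
a ++ a ++ a * B * S
a ++ a ++ a * C * S
a ++ a ++ a * D * S
a ++ a ++ a * a * S
a ++ a ++ a * a * A
a ++ a ++ a * a * B
a ++ a ++ a * a * C
a ++ a ++ a * a * D
a ++ a ++ a * a * a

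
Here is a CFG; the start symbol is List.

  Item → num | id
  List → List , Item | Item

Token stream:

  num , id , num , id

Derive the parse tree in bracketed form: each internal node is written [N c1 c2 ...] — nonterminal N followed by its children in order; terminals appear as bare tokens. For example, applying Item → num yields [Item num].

[List [List [List [List [Item num]] , [Item id]] , [Item num]] , [Item id]]

List
List , Item
List , Item , Item
List , Item , Item , Item
Item , Item , Item , Item
num , Item , Item , Item
num , id , Item , Item
num , id , num , Item
num , id , num , id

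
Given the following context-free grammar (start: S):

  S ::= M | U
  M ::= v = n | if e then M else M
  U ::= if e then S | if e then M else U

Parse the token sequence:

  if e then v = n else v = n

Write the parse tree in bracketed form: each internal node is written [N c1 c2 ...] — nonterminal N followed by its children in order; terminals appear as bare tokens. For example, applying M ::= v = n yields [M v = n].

[S [M if e then [M v = n] else [M v = n]]]

S
M
if e then M else M
if e then v = n else M
if e then v = n else v = n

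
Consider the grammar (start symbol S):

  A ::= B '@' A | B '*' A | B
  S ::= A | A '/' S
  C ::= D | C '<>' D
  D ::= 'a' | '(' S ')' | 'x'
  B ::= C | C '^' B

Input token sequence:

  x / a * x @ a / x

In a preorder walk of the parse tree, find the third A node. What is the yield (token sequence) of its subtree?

[S [A [B [C [D x]]]] / [S [A [B [C [D a]]] * [A [B [C [D x]]] @ [A [B [C [D a]]]]]] / [S [A [B [C [D x]]]]]]]

x @ a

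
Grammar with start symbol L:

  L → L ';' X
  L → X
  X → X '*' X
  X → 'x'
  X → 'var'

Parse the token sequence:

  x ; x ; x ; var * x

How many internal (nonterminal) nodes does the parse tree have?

[L [L [L [L [X x]] ; [X x]] ; [X x]] ; [X [X var] * [X x]]]

10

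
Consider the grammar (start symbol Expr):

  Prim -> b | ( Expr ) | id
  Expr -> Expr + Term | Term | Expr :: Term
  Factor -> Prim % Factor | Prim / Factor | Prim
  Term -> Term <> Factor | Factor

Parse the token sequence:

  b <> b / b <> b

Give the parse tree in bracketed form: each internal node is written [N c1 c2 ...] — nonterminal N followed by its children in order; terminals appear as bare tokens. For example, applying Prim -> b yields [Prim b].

Expr
Term
Term <> Factor
Term <> Factor <> Factor
Factor <> Factor <> Factor
Prim <> Factor <> Factor
b <> Factor <> Factor
b <> Prim / Factor <> Factor
b <> b / Factor <> Factor
b <> b / Prim <> Factor
b <> b / b <> Factor
b <> b / b <> Prim
b <> b / b <> b

[Expr [Term [Term [Term [Factor [Prim b]]] <> [Factor [Prim b] / [Factor [Prim b]]]] <> [Factor [Prim b]]]]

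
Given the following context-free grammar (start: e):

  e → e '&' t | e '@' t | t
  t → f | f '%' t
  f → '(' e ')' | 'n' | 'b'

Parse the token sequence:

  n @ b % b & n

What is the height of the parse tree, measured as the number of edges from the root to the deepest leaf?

[e [e [e [t [f n]]] @ [t [f b] % [t [f b]]]] & [t [f n]]]

5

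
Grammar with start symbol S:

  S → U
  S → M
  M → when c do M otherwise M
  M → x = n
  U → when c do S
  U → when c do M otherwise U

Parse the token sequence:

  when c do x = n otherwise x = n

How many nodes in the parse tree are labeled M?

[S [M when c do [M x = n] otherwise [M x = n]]]

3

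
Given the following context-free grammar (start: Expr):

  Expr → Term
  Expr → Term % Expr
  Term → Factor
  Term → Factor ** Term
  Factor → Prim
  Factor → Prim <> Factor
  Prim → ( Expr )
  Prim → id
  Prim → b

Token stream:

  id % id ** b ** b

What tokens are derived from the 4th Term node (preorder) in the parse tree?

[Expr [Term [Factor [Prim id]]] % [Expr [Term [Factor [Prim id]] ** [Term [Factor [Prim b]] ** [Term [Factor [Prim b]]]]]]]

b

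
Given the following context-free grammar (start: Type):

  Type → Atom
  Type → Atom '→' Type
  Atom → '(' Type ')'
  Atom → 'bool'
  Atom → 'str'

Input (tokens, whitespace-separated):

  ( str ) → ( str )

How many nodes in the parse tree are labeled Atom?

4

[Type [Atom ( [Type [Atom str]] )] → [Type [Atom ( [Type [Atom str]] )]]]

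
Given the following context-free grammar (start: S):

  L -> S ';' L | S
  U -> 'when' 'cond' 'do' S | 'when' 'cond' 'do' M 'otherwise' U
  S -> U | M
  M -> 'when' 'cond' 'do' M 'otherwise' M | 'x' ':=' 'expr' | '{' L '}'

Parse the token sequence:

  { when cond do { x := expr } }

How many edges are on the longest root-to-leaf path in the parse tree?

10

[S [M { [L [S [U when cond do [S [M { [L [S [M x := expr]]] }]]]]] }]]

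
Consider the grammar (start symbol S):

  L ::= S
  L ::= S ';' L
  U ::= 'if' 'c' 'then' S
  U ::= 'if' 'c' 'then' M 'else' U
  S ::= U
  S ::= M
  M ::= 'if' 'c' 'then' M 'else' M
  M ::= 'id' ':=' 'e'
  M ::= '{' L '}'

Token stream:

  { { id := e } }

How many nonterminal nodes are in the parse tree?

8

[S [M { [L [S [M { [L [S [M id := e]]] }]]] }]]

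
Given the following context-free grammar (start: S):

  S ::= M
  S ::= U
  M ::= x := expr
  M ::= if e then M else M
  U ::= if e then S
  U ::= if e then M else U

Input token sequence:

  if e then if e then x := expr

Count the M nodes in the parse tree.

[S [U if e then [S [U if e then [S [M x := expr]]]]]]

1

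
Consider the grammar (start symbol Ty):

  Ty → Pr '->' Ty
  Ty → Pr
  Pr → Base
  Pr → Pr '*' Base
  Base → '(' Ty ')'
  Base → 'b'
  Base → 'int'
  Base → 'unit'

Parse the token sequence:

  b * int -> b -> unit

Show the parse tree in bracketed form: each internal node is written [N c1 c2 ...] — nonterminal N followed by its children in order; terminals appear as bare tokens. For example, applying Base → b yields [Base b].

Ty
Pr -> Ty
Pr * Base -> Ty
Base * Base -> Ty
b * Base -> Ty
b * int -> Ty
b * int -> Pr -> Ty
b * int -> Base -> Ty
b * int -> b -> Ty
b * int -> b -> Pr
b * int -> b -> Base
b * int -> b -> unit

[Ty [Pr [Pr [Base b]] * [Base int]] -> [Ty [Pr [Base b]] -> [Ty [Pr [Base unit]]]]]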